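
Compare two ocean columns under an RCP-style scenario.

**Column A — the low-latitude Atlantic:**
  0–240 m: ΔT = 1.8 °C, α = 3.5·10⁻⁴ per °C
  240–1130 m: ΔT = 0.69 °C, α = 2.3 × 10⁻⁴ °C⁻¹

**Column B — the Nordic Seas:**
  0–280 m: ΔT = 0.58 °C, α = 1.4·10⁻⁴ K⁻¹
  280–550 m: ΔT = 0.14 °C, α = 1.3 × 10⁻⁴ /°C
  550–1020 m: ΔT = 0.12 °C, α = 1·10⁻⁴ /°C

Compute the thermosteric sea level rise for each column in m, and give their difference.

A 1.8 × 3.5×10⁻⁴ × 240 = 0.15120 m
A 2.3×10⁻⁴ × 890 × 0.69 = 0.141243 m
A total: 0.292443 m
B 0–280 m: 1.4×10⁻⁴ × 280 × 0.58 = 0.022736 m
B Layer 2: 0.14 × 1.3×10⁻⁴ × 270 = 0.004914 m
B Layer 3: 0.12 × 1×10⁻⁴ × 470 = 0.00564 m
B total: 0.03329 m
Difference: 0.292443 − 0.03329 = 0.259153 m

A: 0.29 m; B: 0.033 m; difference 0.26 m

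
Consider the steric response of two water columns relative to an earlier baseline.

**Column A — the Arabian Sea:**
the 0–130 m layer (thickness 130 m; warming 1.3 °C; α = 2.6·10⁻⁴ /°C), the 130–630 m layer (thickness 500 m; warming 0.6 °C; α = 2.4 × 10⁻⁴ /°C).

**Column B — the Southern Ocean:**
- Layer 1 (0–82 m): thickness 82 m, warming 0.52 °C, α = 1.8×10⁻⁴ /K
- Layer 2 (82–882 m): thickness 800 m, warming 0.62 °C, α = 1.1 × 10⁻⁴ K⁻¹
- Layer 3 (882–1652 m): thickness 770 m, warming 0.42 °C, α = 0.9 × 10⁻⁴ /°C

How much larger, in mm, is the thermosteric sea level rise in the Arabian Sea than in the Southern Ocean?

24.6 mm

A 130 × 1.3 × 2.6×10⁻⁴ = 0.04394 m
A 500 × 0.6 × 2.4×10⁻⁴ = 0.07200 m
A total: 0.11594 m
B Layer 1: 0.52 × 82 × 1.8×10⁻⁴ = 0.0076752 m
B 82–882 m: 800 × 1.1×10⁻⁴ × 0.62 = 0.05456 m
B 882–1652 m: 0.9×10⁻⁴ × 770 × 0.42 = 0.029106 m
B total: 0.0913412 m
Difference: 0.11594 − 0.0913412 = 0.0245988 m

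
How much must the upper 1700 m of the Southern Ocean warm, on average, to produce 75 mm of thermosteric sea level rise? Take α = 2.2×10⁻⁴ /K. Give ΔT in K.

0.201 K

ΔT = Δh/(αH) = 0.075 / (2.2×10⁻⁴ × 1700) ≈ 0.2005 K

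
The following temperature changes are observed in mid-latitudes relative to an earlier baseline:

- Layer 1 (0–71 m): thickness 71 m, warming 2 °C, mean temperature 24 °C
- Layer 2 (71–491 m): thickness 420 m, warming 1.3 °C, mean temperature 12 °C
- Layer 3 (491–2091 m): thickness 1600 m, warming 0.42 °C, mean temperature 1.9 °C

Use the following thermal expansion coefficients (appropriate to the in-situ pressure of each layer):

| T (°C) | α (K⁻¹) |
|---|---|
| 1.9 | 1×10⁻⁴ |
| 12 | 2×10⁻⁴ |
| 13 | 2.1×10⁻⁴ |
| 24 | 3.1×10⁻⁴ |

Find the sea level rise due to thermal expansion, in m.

Layer 1 at 24 °C → α = 3.1×10⁻⁴ K⁻¹
Layer 2 at 12 °C → α = 2×10⁻⁴ K⁻¹
Layer 3 at 1.9 °C → α = 1×10⁻⁴ K⁻¹
0–71 m: 3.1×10⁻⁴ × 2 × 71 = 0.04402 m
Layer 2: 2×10⁻⁴ × 1.3 × 420 = 0.10920 m
491–2091 m: 1×10⁻⁴ × 1600 × 0.42 = 0.06720 m
Δh = 0.04402 + 0.10920 + 0.06720 = 0.22042 m

0.220 m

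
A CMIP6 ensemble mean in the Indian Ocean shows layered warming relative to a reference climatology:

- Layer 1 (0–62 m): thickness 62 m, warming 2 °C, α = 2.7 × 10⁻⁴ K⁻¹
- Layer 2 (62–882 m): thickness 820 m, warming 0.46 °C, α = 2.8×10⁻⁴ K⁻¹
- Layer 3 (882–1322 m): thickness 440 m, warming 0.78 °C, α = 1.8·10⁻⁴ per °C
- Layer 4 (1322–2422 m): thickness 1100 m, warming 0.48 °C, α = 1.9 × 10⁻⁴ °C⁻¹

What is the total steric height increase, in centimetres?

Δh = 30.1 cm

0–62 m: 2 × 2.7×10⁻⁴ × 62 = 0.03348 m
Layer 2: 820 × 0.46 × 2.8×10⁻⁴ = 0.105616 m
882–1322 m: 440 × 0.78 × 1.8×10⁻⁴ = 0.061776 m
Layer 4: 1.9×10⁻⁴ × 1100 × 0.48 = 0.10032 m
Δh = 0.03348 + 0.105616 + 0.061776 + 0.10032 = 0.301192 m ≈ 30.1 cm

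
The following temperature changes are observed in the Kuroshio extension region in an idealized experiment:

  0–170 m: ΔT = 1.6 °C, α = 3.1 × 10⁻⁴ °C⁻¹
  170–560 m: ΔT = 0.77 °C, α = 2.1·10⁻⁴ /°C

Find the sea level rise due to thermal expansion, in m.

Layer 1: 170 × 3.1×10⁻⁴ × 1.6 = 0.08432 m
2.1×10⁻⁴ × 390 × 0.77 = 0.063063 m
Δh = 0.08432 + 0.063063 = 0.147383 m

0.147 m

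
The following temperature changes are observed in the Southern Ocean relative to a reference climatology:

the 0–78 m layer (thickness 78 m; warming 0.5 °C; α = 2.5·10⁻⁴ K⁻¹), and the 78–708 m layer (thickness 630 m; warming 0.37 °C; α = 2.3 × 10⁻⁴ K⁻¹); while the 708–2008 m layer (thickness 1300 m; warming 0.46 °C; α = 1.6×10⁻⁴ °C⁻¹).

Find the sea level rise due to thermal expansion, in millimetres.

Δh ≈ 159 mm

78 × 2.5×10⁻⁴ × 0.5 = 0.00975 m
2.3×10⁻⁴ × 0.37 × 630 = 0.053613 m
708–2008 m: 1.6×10⁻⁴ × 1300 × 0.46 = 0.09568 m
Δh = 0.00975 + 0.053613 + 0.09568 = 0.159043 m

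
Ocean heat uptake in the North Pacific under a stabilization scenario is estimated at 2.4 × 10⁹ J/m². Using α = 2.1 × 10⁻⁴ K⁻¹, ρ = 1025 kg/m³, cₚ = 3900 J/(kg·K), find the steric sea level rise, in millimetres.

126 mm

Δh = αQ/(ρcₚ) = 2.1×10⁻⁴ × 2.4×10⁹ / (1025 × 3900) ≈ 0.12608 m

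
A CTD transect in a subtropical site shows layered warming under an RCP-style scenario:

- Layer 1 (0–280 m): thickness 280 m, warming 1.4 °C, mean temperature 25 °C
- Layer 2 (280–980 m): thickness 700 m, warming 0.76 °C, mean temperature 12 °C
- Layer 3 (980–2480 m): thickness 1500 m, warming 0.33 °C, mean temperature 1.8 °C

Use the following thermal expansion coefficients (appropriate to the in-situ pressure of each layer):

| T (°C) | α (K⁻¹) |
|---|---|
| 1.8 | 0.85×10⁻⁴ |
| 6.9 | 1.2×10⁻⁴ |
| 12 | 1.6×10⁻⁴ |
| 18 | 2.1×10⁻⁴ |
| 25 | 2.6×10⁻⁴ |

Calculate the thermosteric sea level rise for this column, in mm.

229 mm

Layer 1 at 25 °C → α = 2.6×10⁻⁴ K⁻¹
Layer 2 at 12 °C → α = 1.6×10⁻⁴ K⁻¹
Layer 3 at 1.8 °C → α = 0.85×10⁻⁴ K⁻¹
Layer 1: 1.4 × 2.6×10⁻⁴ × 280 = 0.10192 m
700 × 1.6×10⁻⁴ × 0.76 = 0.08512 m
Layer 3: 0.85×10⁻⁴ × 1500 × 0.33 = 0.042075 m
Δh = 0.10192 + 0.08512 + 0.042075 = 0.229115 m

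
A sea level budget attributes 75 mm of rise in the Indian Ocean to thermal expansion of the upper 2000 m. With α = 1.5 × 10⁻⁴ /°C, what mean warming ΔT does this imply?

ΔT = Δh/(αH) = 0.075 / (1.5×10⁻⁴ × 2000) = 0.2500 K

0.250 K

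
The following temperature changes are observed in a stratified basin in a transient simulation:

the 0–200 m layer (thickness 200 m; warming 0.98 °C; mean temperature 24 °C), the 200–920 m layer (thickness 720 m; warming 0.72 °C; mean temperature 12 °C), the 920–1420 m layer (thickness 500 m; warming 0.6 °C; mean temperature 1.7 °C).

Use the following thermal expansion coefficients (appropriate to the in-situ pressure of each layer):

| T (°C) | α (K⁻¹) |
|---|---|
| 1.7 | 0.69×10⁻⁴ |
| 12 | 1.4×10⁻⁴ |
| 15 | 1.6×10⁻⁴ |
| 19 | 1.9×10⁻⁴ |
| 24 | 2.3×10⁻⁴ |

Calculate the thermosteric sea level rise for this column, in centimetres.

Layer 1 at 24 °C → α = 2.3×10⁻⁴ K⁻¹
Layer 2 at 12 °C → α = 1.4×10⁻⁴ K⁻¹
Layer 3 at 1.7 °C → α = 0.69×10⁻⁴ K⁻¹
2.3×10⁻⁴ × 200 × 0.98 = 0.04508 m
200–920 m: 0.72 × 720 × 1.4×10⁻⁴ = 0.072576 m
500 × 0.6 × 0.69×10⁻⁴ = 0.02070 m
Δh = 0.04508 + 0.072576 + 0.02070 = 0.138356 m ≈ 13.8 cm

Δh ≈ 13.8 cm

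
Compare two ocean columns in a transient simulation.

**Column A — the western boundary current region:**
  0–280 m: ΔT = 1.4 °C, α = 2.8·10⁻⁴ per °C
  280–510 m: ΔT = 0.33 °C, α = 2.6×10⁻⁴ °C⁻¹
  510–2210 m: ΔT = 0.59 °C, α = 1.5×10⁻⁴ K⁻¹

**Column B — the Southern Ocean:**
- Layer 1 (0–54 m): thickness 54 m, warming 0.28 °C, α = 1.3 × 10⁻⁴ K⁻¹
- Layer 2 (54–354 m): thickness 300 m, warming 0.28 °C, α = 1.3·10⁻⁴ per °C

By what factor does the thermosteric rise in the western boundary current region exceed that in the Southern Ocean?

a factor of 21.7

A 0–280 m: 280 × 1.4 × 2.8×10⁻⁴ = 0.10976 m
A Layer 2: 2.6×10⁻⁴ × 230 × 0.33 = 0.019734 m
A 510–2210 m: 1.5×10⁻⁴ × 1700 × 0.59 = 0.15045 m
A total: 0.279944 m
B 0–54 m: 54 × 0.28 × 1.3×10⁻⁴ = 0.0019656 m
B 0.28 × 300 × 1.3×10⁻⁴ = 0.01092 m
B total: 0.0128856 m
Ratio: 0.279944 / 0.0128856 ≈ 21.73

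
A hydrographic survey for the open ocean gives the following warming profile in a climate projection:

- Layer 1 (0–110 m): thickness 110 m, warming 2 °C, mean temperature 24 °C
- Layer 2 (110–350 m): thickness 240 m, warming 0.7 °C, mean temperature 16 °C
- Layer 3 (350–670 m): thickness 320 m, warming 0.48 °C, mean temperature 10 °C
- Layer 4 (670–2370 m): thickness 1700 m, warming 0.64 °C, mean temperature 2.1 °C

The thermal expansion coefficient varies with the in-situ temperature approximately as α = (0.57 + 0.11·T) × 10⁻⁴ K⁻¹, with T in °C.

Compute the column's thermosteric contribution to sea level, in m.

Δh ≈ 0.22 m

Layer 1: α = (0.57 + 0.11×24)×10⁻⁴ = 3.21×10⁻⁴ K⁻¹
Layer 2: α = (0.57 + 0.11×16)×10⁻⁴ = 2.33×10⁻⁴ K⁻¹
Layer 3: α = (0.57 + 0.11×10)×10⁻⁴ = 1.67×10⁻⁴ K⁻¹
Layer 4: α = (0.57 + 0.11×2.1)×10⁻⁴ = 0.801×10⁻⁴ K⁻¹
0–110 m: 110 × 2 × 3.21×10⁻⁴ = 0.07062 m
Layer 2: 2.33×10⁻⁴ × 0.7 × 240 = 0.039144 m
Layer 3: 0.48 × 320 × 1.67×10⁻⁴ = 0.0256512 m
Layer 4: 1700 × 0.64 × 0.801×10⁻⁴ = 0.0871488 m
Δh = 0.07062 + 0.039144 + 0.0256512 + 0.0871488 = 0.222564 m ≈ 0.22 m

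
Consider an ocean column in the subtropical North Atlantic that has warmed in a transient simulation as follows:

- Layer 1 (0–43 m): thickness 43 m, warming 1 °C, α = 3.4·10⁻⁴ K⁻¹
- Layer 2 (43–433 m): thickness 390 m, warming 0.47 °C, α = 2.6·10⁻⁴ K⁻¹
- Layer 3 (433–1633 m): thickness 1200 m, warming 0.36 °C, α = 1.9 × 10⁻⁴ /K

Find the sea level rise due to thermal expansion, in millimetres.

144 mm of thermosteric rise

Layer 1: 1 × 3.4×10⁻⁴ × 43 = 0.01462 m
43–433 m: 390 × 2.6×10⁻⁴ × 0.47 = 0.047658 m
1200 × 0.36 × 1.9×10⁻⁴ = 0.08208 m
Δh = 0.01462 + 0.047658 + 0.08208 = 0.144358 m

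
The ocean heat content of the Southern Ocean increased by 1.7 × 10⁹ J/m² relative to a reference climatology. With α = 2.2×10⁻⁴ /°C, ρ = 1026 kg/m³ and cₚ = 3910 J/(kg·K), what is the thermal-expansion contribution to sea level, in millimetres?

Δh ≈ 93.2 mm

Δh = αQ/(ρcₚ) = 2.2×10⁻⁴ × 1.7×10⁹ / (1026 × 3910) ≈ 0.093228 m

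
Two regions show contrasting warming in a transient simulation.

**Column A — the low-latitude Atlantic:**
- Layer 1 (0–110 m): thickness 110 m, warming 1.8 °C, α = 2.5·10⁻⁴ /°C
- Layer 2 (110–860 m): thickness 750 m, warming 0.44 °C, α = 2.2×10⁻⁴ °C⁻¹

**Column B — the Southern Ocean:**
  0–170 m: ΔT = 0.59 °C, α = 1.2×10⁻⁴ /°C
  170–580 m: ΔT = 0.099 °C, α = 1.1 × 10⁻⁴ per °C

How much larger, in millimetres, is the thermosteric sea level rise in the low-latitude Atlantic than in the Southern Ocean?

Δh_A − Δh_B ≈ 106 mm

A Layer 1: 2.5×10⁻⁴ × 1.8 × 110 = 0.04950 m
A 110–860 m: 750 × 2.2×10⁻⁴ × 0.44 = 0.07260 m
A total: 0.12210 m
B 0–170 m: 170 × 1.2×10⁻⁴ × 0.59 = 0.012036 m
B 0.099 × 1.1×10⁻⁴ × 410 = 0.0044649 m
B total: 0.0165009 m
Difference: 0.12210 − 0.0165009 = 0.1055991 m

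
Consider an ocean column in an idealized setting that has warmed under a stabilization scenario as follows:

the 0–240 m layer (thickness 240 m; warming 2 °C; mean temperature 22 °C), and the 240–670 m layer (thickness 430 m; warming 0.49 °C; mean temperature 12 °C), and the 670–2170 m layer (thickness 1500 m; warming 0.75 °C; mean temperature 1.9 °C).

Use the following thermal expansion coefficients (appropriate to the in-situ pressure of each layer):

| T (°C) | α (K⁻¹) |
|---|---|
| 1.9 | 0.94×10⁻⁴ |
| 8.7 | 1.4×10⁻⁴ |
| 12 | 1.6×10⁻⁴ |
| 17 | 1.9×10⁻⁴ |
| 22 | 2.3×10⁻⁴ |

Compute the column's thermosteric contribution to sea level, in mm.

Δh ≈ 250 mm

Layer 1 at 22 °C → α = 2.3×10⁻⁴ K⁻¹
Layer 2 at 12 °C → α = 1.6×10⁻⁴ K⁻¹
Layer 3 at 1.9 °C → α = 0.94×10⁻⁴ K⁻¹
2.3×10⁻⁴ × 2 × 240 = 0.11040 m
Layer 2: 1.6×10⁻⁴ × 430 × 0.49 = 0.033712 m
0.94×10⁻⁴ × 0.75 × 1500 = 0.10575 m
Δh = 0.11040 + 0.033712 + 0.10575 = 0.249862 m ≈ 250 mm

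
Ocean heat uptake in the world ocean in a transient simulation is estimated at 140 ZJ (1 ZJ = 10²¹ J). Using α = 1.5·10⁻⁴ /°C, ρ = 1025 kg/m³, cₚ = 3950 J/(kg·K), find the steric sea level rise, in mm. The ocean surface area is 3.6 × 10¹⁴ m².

Per unit area: Q = 140×10²¹ / (3.6×10¹⁴) ≈ 3.889×10⁸ J/m²
Δh = αQ/(ρcₚ) = 1.5×10⁻⁴ × 3.889×10⁸ / (1025 × 3950) ≈ 0.014408 m

14.4 mm of thermosteric rise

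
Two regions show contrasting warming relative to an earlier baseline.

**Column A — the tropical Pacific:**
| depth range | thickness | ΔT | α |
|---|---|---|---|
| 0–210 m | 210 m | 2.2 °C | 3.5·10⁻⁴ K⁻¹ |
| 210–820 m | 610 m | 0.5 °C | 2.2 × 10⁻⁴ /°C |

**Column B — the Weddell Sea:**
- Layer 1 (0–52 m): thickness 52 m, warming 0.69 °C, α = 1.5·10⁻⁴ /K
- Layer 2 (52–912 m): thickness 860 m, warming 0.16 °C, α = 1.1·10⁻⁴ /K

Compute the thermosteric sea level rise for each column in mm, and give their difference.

A: 229 mm; B: 20.5 mm; difference 208 mm

A 0–210 m: 2.2 × 3.5×10⁻⁴ × 210 = 0.16170 m
A Layer 2: 610 × 2.2×10⁻⁴ × 0.5 = 0.06710 m
A total: 0.22880 m
B 0–52 m: 1.5×10⁻⁴ × 52 × 0.69 = 0.005382 m
B 52–912 m: 860 × 1.1×10⁻⁴ × 0.16 = 0.015136 m
B total: 0.020518 m
Difference: 0.22880 − 0.020518 = 0.208282 m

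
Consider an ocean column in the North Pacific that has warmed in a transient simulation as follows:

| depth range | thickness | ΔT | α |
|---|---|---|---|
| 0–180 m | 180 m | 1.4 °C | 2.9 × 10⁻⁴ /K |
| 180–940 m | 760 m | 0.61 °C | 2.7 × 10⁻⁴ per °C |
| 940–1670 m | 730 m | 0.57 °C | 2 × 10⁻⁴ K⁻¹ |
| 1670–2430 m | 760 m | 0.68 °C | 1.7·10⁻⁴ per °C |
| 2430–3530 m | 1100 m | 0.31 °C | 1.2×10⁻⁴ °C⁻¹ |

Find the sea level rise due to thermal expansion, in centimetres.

about 41.0 cm

1.4 × 180 × 2.9×10⁻⁴ = 0.07308 m
180–940 m: 0.61 × 760 × 2.7×10⁻⁴ = 0.125172 m
940–1670 m: 0.57 × 730 × 2×10⁻⁴ = 0.08322 m
1670–2430 m: 0.68 × 1.7×10⁻⁴ × 760 = 0.087856 m
Layer 5: 1100 × 1.2×10⁻⁴ × 0.31 = 0.04092 m
Δh = 0.07308 + 0.125172 + 0.08322 + 0.087856 + 0.04092 = 0.410248 m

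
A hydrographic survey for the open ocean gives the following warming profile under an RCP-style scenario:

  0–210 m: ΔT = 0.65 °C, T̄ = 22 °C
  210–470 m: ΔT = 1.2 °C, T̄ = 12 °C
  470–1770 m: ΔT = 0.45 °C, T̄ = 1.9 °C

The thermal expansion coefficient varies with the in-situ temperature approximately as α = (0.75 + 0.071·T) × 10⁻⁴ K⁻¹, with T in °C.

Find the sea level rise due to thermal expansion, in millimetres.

Δh ≈ 133 mm

Layer 1: α = (0.75 + 0.071×22)×10⁻⁴ = 2.312×10⁻⁴ K⁻¹
Layer 2: α = (0.75 + 0.071×12)×10⁻⁴ = 1.602×10⁻⁴ K⁻¹
Layer 3: α = (0.75 + 0.071×1.9)×10⁻⁴ = 0.8849×10⁻⁴ K⁻¹
210 × 0.65 × 2.312×10⁻⁴ = 0.0315588 m
1.602×10⁻⁴ × 260 × 1.2 = 0.0499824 m
Layer 3: 0.8849×10⁻⁴ × 1300 × 0.45 = 0.05176665 m
Δh = 0.0315588 + 0.0499824 + 0.05176665 = 0.13330785 m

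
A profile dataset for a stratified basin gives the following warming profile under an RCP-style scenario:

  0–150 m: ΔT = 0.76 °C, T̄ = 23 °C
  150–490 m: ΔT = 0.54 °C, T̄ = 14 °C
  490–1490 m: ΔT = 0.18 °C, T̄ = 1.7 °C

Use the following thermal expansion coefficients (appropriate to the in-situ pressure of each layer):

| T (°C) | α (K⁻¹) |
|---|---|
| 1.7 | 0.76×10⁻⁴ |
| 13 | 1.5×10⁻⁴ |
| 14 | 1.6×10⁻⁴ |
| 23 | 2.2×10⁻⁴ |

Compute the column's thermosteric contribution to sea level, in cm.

Δh ≈ 6.81 cm

Layer 1 at 23 °C → α = 2.2×10⁻⁴ K⁻¹
Layer 2 at 14 °C → α = 1.6×10⁻⁴ K⁻¹
Layer 3 at 1.7 °C → α = 0.76×10⁻⁴ K⁻¹
0.76 × 2.2×10⁻⁴ × 150 = 0.02508 m
150–490 m: 0.54 × 1.6×10⁻⁴ × 340 = 0.029376 m
490–1490 m: 0.18 × 0.76×10⁻⁴ × 1000 = 0.01368 m
Δh = 0.02508 + 0.029376 + 0.01368 = 0.068136 m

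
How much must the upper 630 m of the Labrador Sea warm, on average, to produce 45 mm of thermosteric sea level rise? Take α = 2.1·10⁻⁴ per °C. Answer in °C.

0.340 °C

ΔT = Δh/(αH) = 0.045 / (2.1×10⁻⁴ × 630) ≈ 0.3401 °C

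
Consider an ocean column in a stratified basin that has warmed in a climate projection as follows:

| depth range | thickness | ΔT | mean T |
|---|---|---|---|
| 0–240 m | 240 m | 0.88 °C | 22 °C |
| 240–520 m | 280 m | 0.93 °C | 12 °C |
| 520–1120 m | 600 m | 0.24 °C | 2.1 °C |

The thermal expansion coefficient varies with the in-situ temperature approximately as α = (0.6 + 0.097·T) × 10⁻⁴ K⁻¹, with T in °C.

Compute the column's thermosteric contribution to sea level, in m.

Layer 1: α = (0.6 + 0.097×22)×10⁻⁴ = 2.734×10⁻⁴ K⁻¹
Layer 2: α = (0.6 + 0.097×12)×10⁻⁴ = 1.764×10⁻⁴ K⁻¹
Layer 3: α = (0.6 + 0.097×2.1)×10⁻⁴ = 0.8037×10⁻⁴ K⁻¹
Layer 1: 240 × 0.88 × 2.734×10⁻⁴ = 0.05774208 m
240–520 m: 0.93 × 1.764×10⁻⁴ × 280 = 0.04593456 m
520–1120 m: 600 × 0.24 × 0.8037×10⁻⁴ = 0.01157328 m
Δh = 0.05774208 + 0.04593456 + 0.01157328 = 0.11524992 m ≈ 0.115 m

0.115 m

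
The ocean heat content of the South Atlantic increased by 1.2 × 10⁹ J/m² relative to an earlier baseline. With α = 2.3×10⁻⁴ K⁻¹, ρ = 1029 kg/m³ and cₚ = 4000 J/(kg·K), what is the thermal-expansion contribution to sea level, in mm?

Δh = 67.1 mm

Δh = αQ/(ρcₚ) = 2.3×10⁻⁴ × 1.2×10⁹ / (1029 × 4000) ≈ 0.067055 m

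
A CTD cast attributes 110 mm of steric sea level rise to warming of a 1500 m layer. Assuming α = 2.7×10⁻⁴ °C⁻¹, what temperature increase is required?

ΔT = Δh/(αH) = 0.11 / (2.7×10⁻⁴ × 1500) ≈ 0.2716 °C

ΔT ≈ 0.272 °C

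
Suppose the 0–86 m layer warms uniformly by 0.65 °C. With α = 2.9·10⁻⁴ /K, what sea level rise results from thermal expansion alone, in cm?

Δh = αΔT·H = 2.9×10⁻⁴ × 0.65 × 86 = 0.016211 m

about 1.6 cm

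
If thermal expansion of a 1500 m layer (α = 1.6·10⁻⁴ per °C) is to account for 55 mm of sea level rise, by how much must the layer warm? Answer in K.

ΔT = Δh/(αH) = 0.055 / (1.6×10⁻⁴ × 1500) ≈ 0.2292 K

ΔT ≈ 0.229 K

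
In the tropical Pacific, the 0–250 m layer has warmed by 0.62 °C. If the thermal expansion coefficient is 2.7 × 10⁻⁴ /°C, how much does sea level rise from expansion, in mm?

Δh ≈ 42 mm

Δh = αΔT·H = 2.7×10⁻⁴ × 0.62 × 250 = 0.04185 m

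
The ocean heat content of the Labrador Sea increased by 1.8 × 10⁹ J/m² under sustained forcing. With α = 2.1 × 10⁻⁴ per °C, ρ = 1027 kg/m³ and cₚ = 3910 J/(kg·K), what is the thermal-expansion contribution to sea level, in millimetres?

Δh = αQ/(ρcₚ) = 2.1×10⁻⁴ × 1.8×10⁹ / (1027 × 3910) ≈ 0.094134 m

Δh = 94 mm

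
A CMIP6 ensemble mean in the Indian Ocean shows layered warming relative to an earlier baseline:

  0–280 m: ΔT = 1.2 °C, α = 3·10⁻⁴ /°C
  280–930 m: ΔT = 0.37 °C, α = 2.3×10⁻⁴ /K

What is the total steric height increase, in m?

Layer 1: 280 × 3×10⁻⁴ × 1.2 = 0.10080 m
Layer 2: 650 × 0.37 × 2.3×10⁻⁴ = 0.055315 m
Δh = 0.10080 + 0.055315 = 0.156115 m ≈ 0.156 m

about 0.156 m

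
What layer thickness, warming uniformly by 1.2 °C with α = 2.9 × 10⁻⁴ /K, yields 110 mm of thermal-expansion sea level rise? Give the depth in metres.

H ≈ 320 m

H = Δh/(αΔT) = 0.11 / (2.9×10⁻⁴ × 1.2) ≈ 316.1 m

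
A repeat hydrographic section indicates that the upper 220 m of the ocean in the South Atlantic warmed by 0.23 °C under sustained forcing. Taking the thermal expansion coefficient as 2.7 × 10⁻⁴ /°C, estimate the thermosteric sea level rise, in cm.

1.37 cm of thermosteric rise

Δh = αΔT·H = 2.7×10⁻⁴ × 0.23 × 220 = 0.013662 m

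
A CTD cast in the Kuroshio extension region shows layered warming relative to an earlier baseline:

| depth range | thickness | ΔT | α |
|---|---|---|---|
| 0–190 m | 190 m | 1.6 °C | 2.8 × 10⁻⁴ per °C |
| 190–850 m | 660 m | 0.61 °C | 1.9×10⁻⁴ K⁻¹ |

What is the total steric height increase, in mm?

190 × 1.6 × 2.8×10⁻⁴ = 0.08512 m
1.9×10⁻⁴ × 660 × 0.61 = 0.076494 m
Δh = 0.08512 + 0.076494 = 0.161614 m ≈ 162 mm

Δh ≈ 162 mm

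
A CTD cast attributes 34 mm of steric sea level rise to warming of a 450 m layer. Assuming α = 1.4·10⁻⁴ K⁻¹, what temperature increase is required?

ΔT = Δh/(αH) = 0.034 / (1.4×10⁻⁴ × 450) ≈ 0.5397 °C

0.540 °C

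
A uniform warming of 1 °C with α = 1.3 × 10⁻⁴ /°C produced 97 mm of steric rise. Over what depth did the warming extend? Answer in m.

H = Δh/(αΔT) = 0.097 / (1.3×10⁻⁴ × 1) ≈ 746.2 m

750 m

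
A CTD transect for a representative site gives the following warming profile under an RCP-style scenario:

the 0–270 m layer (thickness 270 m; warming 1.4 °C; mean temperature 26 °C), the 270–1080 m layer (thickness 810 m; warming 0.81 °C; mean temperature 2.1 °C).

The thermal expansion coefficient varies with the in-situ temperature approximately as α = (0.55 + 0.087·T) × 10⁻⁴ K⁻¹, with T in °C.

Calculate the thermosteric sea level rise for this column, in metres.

Layer 1: α = (0.55 + 0.087×26)×10⁻⁴ = 2.812×10⁻⁴ K⁻¹
Layer 2: α = (0.55 + 0.087×2.1)×10⁻⁴ = 0.7327×10⁻⁴ K⁻¹
2.812×10⁻⁴ × 1.4 × 270 = 0.1062936 m
0.81 × 0.7327×10⁻⁴ × 810 = 0.048072447 m
Δh = 0.1062936 + 0.048072447 = 0.154366047 m

about 0.154 m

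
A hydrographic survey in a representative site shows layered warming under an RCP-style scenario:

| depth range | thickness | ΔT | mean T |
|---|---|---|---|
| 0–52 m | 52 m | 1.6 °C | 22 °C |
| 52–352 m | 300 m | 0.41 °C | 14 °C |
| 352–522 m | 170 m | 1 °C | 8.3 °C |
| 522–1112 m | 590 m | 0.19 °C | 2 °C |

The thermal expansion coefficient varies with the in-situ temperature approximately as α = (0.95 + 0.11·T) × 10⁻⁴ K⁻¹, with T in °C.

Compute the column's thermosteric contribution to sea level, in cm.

10.3 cm of thermosteric rise

Layer 1: α = (0.95 + 0.11×22)×10⁻⁴ = 3.37×10⁻⁴ K⁻¹
Layer 2: α = (0.95 + 0.11×14)×10⁻⁴ = 2.49×10⁻⁴ K⁻¹
Layer 3: α = (0.95 + 0.11×8.3)×10⁻⁴ = 1.863×10⁻⁴ K⁻¹
Layer 4: α = (0.95 + 0.11×2)×10⁻⁴ = 1.17×10⁻⁴ K⁻¹
0–52 m: 1.6 × 3.37×10⁻⁴ × 52 = 0.0280384 m
Layer 2: 300 × 2.49×10⁻⁴ × 0.41 = 0.030627 m
352–522 m: 1 × 170 × 1.863×10⁻⁴ = 0.031671 m
522–1112 m: 0.19 × 1.17×10⁻⁴ × 590 = 0.0131157 m
Δh = 0.0280384 + 0.030627 + 0.031671 + 0.0131157 = 0.1034521 m ≈ 10.3 cm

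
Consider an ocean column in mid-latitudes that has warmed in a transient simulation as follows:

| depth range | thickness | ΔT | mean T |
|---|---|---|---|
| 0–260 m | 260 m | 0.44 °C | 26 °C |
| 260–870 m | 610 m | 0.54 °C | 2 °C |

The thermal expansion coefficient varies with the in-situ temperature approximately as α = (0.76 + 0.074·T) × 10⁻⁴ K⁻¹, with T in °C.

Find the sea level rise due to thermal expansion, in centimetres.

Δh = 6.06 cm

Layer 1: α = (0.76 + 0.074×26)×10⁻⁴ = 2.684×10⁻⁴ K⁻¹
Layer 2: α = (0.76 + 0.074×2)×10⁻⁴ = 0.908×10⁻⁴ K⁻¹
0–260 m: 2.684×10⁻⁴ × 260 × 0.44 = 0.03070496 m
260–870 m: 610 × 0.54 × 0.908×10⁻⁴ = 0.02990952 m
Δh = 0.03070496 + 0.02990952 = 0.06061448 m ≈ 6.06 cm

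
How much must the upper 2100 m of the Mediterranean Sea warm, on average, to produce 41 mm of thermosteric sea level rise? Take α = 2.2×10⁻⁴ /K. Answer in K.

ΔT = Δh/(αH) = 0.041 / (2.2×10⁻⁴ × 2100) ≈ 0.08874 K

about 0.0887 K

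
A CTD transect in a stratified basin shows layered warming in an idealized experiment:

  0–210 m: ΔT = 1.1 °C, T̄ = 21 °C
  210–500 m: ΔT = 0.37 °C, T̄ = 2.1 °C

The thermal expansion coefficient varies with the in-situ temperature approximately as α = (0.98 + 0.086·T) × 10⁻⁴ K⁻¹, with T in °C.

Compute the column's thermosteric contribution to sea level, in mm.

Layer 1: α = (0.98 + 0.086×21)×10⁻⁴ = 2.786×10⁻⁴ K⁻¹
Layer 2: α = (0.98 + 0.086×2.1)×10⁻⁴ = 1.1606×10⁻⁴ K⁻¹
Layer 1: 210 × 2.786×10⁻⁴ × 1.1 = 0.0643566 m
1.1606×10⁻⁴ × 0.37 × 290 = 0.012453238 m
Δh = 0.0643566 + 0.012453238 = 0.076809838 m

about 76.8 mm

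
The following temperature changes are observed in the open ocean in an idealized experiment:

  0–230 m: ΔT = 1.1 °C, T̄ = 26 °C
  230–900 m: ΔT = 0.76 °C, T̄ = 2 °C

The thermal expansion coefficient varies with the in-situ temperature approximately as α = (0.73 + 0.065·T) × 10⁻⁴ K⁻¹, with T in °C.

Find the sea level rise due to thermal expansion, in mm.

105 mm

Layer 1: α = (0.73 + 0.065×26)×10⁻⁴ = 2.42×10⁻⁴ K⁻¹
Layer 2: α = (0.73 + 0.065×2)×10⁻⁴ = 0.86×10⁻⁴ K⁻¹
0–230 m: 230 × 1.1 × 2.42×10⁻⁴ = 0.061226 m
230–900 m: 0.86×10⁻⁴ × 0.76 × 670 = 0.0437912 m
Δh = 0.061226 + 0.0437912 = 0.1050172 m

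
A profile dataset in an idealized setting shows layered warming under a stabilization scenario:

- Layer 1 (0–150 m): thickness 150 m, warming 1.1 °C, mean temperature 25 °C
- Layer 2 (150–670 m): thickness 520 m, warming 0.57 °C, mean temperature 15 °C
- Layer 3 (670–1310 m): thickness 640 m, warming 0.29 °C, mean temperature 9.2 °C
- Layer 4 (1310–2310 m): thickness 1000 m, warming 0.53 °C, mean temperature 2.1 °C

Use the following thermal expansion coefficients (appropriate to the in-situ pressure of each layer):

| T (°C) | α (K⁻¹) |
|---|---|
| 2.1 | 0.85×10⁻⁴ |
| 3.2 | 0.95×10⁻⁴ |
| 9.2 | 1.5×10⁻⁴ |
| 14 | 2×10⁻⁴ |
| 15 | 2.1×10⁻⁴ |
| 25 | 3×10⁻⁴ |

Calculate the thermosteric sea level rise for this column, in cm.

18 cm of thermosteric rise

Layer 1 at 25 °C → α = 3×10⁻⁴ K⁻¹
Layer 2 at 15 °C → α = 2.1×10⁻⁴ K⁻¹
Layer 3 at 9.2 °C → α = 1.5×10⁻⁴ K⁻¹
Layer 4 at 2.1 °C → α = 0.85×10⁻⁴ K⁻¹
150 × 1.1 × 3×10⁻⁴ = 0.04950 m
Layer 2: 0.57 × 520 × 2.1×10⁻⁴ = 0.062244 m
670–1310 m: 0.29 × 640 × 1.5×10⁻⁴ = 0.02784 m
Layer 4: 1000 × 0.85×10⁻⁴ × 0.53 = 0.04505 m
Δh = 0.04950 + 0.062244 + 0.02784 + 0.04505 = 0.184634 m ≈ 18 cm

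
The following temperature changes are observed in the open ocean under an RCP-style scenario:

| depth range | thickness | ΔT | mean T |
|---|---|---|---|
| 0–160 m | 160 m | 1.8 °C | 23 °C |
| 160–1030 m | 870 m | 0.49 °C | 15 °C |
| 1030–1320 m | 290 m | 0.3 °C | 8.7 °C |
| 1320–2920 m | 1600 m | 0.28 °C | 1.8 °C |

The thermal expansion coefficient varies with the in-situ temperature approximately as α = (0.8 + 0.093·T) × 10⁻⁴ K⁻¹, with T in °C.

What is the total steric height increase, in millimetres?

Layer 1: α = (0.8 + 0.093×23)×10⁻⁴ = 2.939×10⁻⁴ K⁻¹
Layer 2: α = (0.8 + 0.093×15)×10⁻⁴ = 2.195×10⁻⁴ K⁻¹
Layer 3: α = (0.8 + 0.093×8.7)×10⁻⁴ = 1.6091×10⁻⁴ K⁻¹
Layer 4: α = (0.8 + 0.093×1.8)×10⁻⁴ = 0.9674×10⁻⁴ K⁻¹
1.8 × 160 × 2.939×10⁻⁴ = 0.0846432 m
Layer 2: 0.49 × 870 × 2.195×10⁻⁴ = 0.09357285 m
290 × 1.6091×10⁻⁴ × 0.3 = 0.01399917 m
1320–2920 m: 0.28 × 0.9674×10⁻⁴ × 1600 = 0.04333952 m
Δh = 0.0846432 + 0.09357285 + 0.01399917 + 0.04333952 = 0.23555474 m ≈ 236 mm

about 236 mm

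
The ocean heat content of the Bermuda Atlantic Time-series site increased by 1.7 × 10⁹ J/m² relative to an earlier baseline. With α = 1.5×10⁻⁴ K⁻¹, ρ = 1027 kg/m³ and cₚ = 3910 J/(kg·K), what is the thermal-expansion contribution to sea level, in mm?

64 mm of thermosteric rise

Δh = αQ/(ρcₚ) = 1.5×10⁻⁴ × 1.7×10⁹ / (1027 × 3910) ≈ 0.063503 m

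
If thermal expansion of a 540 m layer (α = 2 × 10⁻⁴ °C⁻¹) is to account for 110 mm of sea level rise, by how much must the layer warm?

1.02 K

ΔT = Δh/(αH) = 0.11 / (2×10⁻⁴ × 540) ≈ 1.019 K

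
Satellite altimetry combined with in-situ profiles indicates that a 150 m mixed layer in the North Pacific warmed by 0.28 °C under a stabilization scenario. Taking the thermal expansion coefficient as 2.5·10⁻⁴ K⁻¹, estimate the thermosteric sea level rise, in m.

Δh ≈ 0.0105 m

Δh = αΔT·H = 2.5×10⁻⁴ × 0.28 × 150 = 0.01050 m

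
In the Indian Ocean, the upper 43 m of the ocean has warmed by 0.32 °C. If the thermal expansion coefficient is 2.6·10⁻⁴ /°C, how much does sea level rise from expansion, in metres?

Δh = αΔT·H = 2.6×10⁻⁴ × 0.32 × 43 = 0.0035776 m

Δh ≈ 0.00358 m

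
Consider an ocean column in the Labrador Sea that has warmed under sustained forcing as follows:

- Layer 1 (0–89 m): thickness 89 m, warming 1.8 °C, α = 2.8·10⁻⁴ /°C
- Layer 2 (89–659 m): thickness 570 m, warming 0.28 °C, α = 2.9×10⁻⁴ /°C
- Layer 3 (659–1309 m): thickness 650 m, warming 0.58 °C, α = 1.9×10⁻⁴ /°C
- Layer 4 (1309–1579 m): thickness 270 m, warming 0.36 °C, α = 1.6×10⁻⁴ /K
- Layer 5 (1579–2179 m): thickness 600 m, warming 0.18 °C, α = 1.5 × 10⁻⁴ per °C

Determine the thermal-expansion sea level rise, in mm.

Δh = 195 mm

89 × 2.8×10⁻⁴ × 1.8 = 0.044856 m
89–659 m: 570 × 2.9×10⁻⁴ × 0.28 = 0.046284 m
650 × 1.9×10⁻⁴ × 0.58 = 0.07163 m
Layer 4: 1.6×10⁻⁴ × 0.36 × 270 = 0.015552 m
0.18 × 1.5×10⁻⁴ × 600 = 0.01620 m
Δh = 0.044856 + 0.046284 + 0.07163 + 0.015552 + 0.01620 = 0.194522 m ≈ 195 mm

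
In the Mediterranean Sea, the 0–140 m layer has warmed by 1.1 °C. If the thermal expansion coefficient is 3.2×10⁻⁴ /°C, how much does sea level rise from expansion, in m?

0.0493 m

Δh = αΔT·H = 3.2×10⁻⁴ × 1.1 × 140 = 0.04928 m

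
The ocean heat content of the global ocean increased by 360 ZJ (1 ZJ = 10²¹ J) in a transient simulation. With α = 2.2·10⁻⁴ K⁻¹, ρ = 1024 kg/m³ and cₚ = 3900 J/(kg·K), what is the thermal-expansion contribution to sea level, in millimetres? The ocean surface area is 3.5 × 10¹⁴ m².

Per unit area: Q = 360×10²¹ / (3.5×10¹⁴) ≈ 1.029×10⁹ J/m²
Δh = αQ/(ρcₚ) = 2.2×10⁻⁴ × 1.029×10⁹ / (1024 × 3900) ≈ 0.056686 m

57 mm of thermosteric rise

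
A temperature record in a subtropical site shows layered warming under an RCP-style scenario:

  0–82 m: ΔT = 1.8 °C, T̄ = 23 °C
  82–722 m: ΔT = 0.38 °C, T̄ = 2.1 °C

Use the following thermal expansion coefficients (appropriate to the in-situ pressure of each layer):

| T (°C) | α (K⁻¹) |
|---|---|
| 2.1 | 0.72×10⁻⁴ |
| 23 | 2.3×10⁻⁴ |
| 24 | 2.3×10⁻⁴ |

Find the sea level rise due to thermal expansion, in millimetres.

about 51.5 mm

Layer 1 at 23 °C → α = 2.3×10⁻⁴ K⁻¹
Layer 2 at 2.1 °C → α = 0.72×10⁻⁴ K⁻¹
0–82 m: 2.3×10⁻⁴ × 82 × 1.8 = 0.033948 m
82–722 m: 0.38 × 0.72×10⁻⁴ × 640 = 0.0175104 m
Δh = 0.033948 + 0.0175104 = 0.0514584 m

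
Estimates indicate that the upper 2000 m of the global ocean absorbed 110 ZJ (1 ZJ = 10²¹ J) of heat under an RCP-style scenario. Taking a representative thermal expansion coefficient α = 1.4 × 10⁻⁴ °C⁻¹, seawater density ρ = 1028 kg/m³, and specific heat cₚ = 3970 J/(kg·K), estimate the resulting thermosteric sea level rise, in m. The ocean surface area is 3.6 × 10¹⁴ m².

Per unit area: Q = 110×10²¹ / (3.6×10¹⁴) ≈ 3.056×10⁸ J/m²
Δh = αQ/(ρcₚ) = 1.4×10⁻⁴ × 3.056×10⁸ / (1028 × 3970) ≈ 0.010483 m

0.0105 m of thermosteric rise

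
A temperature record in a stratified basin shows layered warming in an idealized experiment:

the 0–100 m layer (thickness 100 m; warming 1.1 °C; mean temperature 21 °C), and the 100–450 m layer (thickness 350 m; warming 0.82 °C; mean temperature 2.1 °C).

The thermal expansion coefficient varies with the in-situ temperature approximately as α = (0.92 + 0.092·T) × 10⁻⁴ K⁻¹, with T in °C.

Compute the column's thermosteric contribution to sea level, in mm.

about 63.3 mm

Layer 1: α = (0.92 + 0.092×21)×10⁻⁴ = 2.852×10⁻⁴ K⁻¹
Layer 2: α = (0.92 + 0.092×2.1)×10⁻⁴ = 1.1132×10⁻⁴ K⁻¹
Layer 1: 1.1 × 2.852×10⁻⁴ × 100 = 0.031372 m
Layer 2: 1.1132×10⁻⁴ × 350 × 0.82 = 0.03194884 m
Δh = 0.031372 + 0.03194884 = 0.06332084 m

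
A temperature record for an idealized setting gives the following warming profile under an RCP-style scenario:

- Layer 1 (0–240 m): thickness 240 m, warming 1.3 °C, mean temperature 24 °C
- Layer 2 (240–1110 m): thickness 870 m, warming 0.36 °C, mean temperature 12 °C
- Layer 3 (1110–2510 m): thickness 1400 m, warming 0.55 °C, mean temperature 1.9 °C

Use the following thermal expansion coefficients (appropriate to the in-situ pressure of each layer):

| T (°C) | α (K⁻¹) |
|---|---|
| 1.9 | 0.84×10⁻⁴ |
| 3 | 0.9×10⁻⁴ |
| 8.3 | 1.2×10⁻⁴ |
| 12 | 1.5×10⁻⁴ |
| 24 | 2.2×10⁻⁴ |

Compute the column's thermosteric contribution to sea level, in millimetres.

Layer 1 at 24 °C → α = 2.2×10⁻⁴ K⁻¹
Layer 2 at 12 °C → α = 1.5×10⁻⁴ K⁻¹
Layer 3 at 1.9 °C → α = 0.84×10⁻⁴ K⁻¹
0–240 m: 2.2×10⁻⁴ × 240 × 1.3 = 0.06864 m
1.5×10⁻⁴ × 870 × 0.36 = 0.04698 m
Layer 3: 0.55 × 0.84×10⁻⁴ × 1400 = 0.06468 m
Δh = 0.06864 + 0.04698 + 0.06468 = 0.18030 m

Δh ≈ 180 mm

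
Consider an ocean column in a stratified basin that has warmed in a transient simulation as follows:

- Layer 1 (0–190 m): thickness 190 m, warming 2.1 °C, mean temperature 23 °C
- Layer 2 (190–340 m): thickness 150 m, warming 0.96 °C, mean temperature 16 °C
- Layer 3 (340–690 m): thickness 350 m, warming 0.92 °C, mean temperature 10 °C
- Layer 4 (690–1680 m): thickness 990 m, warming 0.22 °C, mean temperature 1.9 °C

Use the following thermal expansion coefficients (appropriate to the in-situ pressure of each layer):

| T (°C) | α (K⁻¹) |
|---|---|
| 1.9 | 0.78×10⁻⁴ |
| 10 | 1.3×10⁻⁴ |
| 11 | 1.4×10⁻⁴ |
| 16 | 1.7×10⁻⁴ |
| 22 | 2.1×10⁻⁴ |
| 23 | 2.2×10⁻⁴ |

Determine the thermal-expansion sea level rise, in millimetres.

Layer 1 at 23 °C → α = 2.2×10⁻⁴ K⁻¹
Layer 2 at 16 °C → α = 1.7×10⁻⁴ K⁻¹
Layer 3 at 10 °C → α = 1.3×10⁻⁴ K⁻¹
Layer 4 at 1.9 °C → α = 0.78×10⁻⁴ K⁻¹
0–190 m: 2.1 × 2.2×10⁻⁴ × 190 = 0.08778 m
190–340 m: 1.7×10⁻⁴ × 0.96 × 150 = 0.02448 m
340–690 m: 350 × 1.3×10⁻⁴ × 0.92 = 0.04186 m
0.78×10⁻⁴ × 990 × 0.22 = 0.0169884 m
Δh = 0.08778 + 0.02448 + 0.04186 + 0.0169884 = 0.1711084 m

about 171 mm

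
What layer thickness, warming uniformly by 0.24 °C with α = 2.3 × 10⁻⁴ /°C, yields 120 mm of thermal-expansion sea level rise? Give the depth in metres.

H = Δh/(αΔT) = 0.12 / (2.3×10⁻⁴ × 0.24) ≈ 2174 m

H ≈ 2200 m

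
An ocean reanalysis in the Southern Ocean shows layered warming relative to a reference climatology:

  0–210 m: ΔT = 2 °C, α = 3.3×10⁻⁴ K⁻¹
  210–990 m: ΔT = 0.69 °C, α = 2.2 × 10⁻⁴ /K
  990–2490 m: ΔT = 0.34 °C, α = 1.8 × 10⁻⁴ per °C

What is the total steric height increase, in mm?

0–210 m: 210 × 3.3×10⁻⁴ × 2 = 0.13860 m
Layer 2: 780 × 0.69 × 2.2×10⁻⁴ = 0.118404 m
1.8×10⁻⁴ × 1500 × 0.34 = 0.09180 m
Δh = 0.13860 + 0.118404 + 0.09180 = 0.348804 m

about 349 mm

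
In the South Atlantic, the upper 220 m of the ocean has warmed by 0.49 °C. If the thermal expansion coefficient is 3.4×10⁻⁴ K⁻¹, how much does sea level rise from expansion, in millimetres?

Δh ≈ 36.7 mm

Δh = αΔT·H = 3.4×10⁻⁴ × 0.49 × 220 = 0.036652 m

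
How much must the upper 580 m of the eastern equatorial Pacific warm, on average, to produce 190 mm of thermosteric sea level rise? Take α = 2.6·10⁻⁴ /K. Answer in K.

ΔT ≈ 1.26 K

ΔT = Δh/(αH) = 0.19 / (2.6×10⁻⁴ × 580) ≈ 1.260 K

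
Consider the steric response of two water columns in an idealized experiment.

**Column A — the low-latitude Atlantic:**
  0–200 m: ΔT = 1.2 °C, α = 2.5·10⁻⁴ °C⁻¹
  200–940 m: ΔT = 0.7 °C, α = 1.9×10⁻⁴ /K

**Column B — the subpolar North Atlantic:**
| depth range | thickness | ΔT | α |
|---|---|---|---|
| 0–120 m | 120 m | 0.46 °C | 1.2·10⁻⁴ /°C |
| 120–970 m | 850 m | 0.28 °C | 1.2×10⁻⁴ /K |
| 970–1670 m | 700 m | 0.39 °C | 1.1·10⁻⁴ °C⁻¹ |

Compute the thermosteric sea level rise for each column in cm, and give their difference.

A Layer 1: 200 × 2.5×10⁻⁴ × 1.2 = 0.06000 m
A Layer 2: 0.7 × 740 × 1.9×10⁻⁴ = 0.09842 m
A total: 0.15842 m
B Layer 1: 120 × 0.46 × 1.2×10⁻⁴ = 0.006624 m
B 0.28 × 1.2×10⁻⁴ × 850 = 0.02856 m
B Layer 3: 1.1×10⁻⁴ × 0.39 × 700 = 0.03003 m
B total: 0.065214 m
Difference: 0.15842 − 0.065214 = 0.093206 m

A: 15.8 cm; B: 6.52 cm; difference 9.32 cm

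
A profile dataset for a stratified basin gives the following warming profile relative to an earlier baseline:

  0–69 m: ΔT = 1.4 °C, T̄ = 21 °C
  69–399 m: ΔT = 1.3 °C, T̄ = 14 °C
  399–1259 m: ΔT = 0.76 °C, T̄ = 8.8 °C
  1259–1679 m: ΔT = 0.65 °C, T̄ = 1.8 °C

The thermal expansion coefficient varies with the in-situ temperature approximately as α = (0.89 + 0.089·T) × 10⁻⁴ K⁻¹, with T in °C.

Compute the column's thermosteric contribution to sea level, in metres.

Δh ≈ 0.26 m

Layer 1: α = (0.89 + 0.089×21)×10⁻⁴ = 2.759×10⁻⁴ K⁻¹
Layer 2: α = (0.89 + 0.089×14)×10⁻⁴ = 2.136×10⁻⁴ K⁻¹
Layer 3: α = (0.89 + 0.089×8.8)×10⁻⁴ = 1.6732×10⁻⁴ K⁻¹
Layer 4: α = (0.89 + 0.089×1.8)×10⁻⁴ = 1.0502×10⁻⁴ K⁻¹
0–69 m: 69 × 1.4 × 2.759×10⁻⁴ = 0.02665194 m
69–399 m: 330 × 1.3 × 2.136×10⁻⁴ = 0.0916344 m
Layer 3: 1.6732×10⁻⁴ × 860 × 0.76 = 0.109360352 m
1.0502×10⁻⁴ × 0.65 × 420 = 0.02867046 m
Δh = 0.02665194 + 0.0916344 + 0.109360352 + 0.02867046 = 0.256317152 m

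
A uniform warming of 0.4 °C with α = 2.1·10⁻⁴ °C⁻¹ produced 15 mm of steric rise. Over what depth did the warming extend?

H ≈ 179 m

H = Δh/(αΔT) = 0.015 / (2.1×10⁻⁴ × 0.4) ≈ 178.6 m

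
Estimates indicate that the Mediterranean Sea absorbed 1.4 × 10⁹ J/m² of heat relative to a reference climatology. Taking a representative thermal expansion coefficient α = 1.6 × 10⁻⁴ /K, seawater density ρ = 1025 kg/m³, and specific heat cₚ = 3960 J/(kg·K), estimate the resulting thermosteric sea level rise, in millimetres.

Δh = αQ/(ρcₚ) = 1.6×10⁻⁴ × 1.4×10⁹ / (1025 × 3960) ≈ 0.055186 m

about 55 mm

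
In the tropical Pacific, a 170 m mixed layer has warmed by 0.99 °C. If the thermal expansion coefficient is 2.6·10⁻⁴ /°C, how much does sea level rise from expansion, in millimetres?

Δh = αΔT·H = 2.6×10⁻⁴ × 0.99 × 170 = 0.043758 m

Δh = 44 mm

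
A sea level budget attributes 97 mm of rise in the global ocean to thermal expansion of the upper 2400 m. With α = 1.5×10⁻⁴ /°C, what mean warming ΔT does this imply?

ΔT = Δh/(αH) = 0.097 / (1.5×10⁻⁴ × 2400) ≈ 0.2694 °C

ΔT ≈ 0.27 °C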